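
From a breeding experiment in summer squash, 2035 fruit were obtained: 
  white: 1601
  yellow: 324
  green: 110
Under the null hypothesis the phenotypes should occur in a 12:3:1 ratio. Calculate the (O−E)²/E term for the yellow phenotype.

8.684

Under the 12:3:1 hypothesis (Σ ratio = 16, N = 2035):
  white: 2035 × 12/16 = 1526.25
  yellow: 2035 × 3/16 = 381.5625
  green: 2035 × 1/16 = 127.1875
Contribution of yellow: (324 − 381.5625)² / 381.5625 = 8.6839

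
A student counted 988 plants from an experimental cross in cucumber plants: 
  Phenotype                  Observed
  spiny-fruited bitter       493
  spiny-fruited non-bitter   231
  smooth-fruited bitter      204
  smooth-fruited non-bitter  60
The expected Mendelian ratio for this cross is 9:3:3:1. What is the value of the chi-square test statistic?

Under the 9:3:3:1 hypothesis (Σ ratio = 16, N = 988):
  spiny-fruited bitter: 988 × 9/16 = 555.75
  spiny-fruited non-bitter: 988 × 3/16 = 185.25
  smooth-fruited bitter: 988 × 3/16 = 185.25
  smooth-fruited non-bitter: 988 × 1/16 = 61.75
χ² = Σ (O − E)² / E
  spiny-fruited bitter: (493 − 555.75)² / 555.75 = 7.0851
  spiny-fruited non-bitter: (231 − 185.25)² / 185.25 = 11.2986
  smooth-fruited bitter: (204 − 185.25)² / 185.25 = 1.8978
  smooth-fruited non-bitter: (60 − 61.75)² / 61.75 = 0.0496
χ² = 7.0851 + 11.2986 + 1.8978 + 0.0496 = 20.3311 ≈ 20.331

20.331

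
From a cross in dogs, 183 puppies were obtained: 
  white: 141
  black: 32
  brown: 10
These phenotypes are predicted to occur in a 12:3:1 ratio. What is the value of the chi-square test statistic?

0.439

Under the 12:3:1 hypothesis (Σ ratio = 16, N = 183):
  white: 183 × 12/16 = 137.25
  black: 183 × 3/16 = 34.3125
  brown: 183 × 1/16 = 11.4375
χ² = Σ (O − E)² / E
  white: (141 − 137.25)² / 137.25 = 0.1025
  black: (32 − 34.3125)² / 34.3125 = 0.1559
  brown: (10 − 11.4375)² / 11.4375 = 0.1807
χ² = 0.1025 + 0.1559 + 0.1807 = 0.4391 ≈ 0.439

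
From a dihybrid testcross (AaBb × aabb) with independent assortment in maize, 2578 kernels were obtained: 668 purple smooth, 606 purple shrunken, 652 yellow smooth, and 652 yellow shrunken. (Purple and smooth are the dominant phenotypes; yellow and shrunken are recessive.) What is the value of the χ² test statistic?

3.331

A dihybrid testcross with independent assortment gives a 1:1:1:1 ratio.
Total ratio parts = 4. Expected numbers out of 2578:
  purple smooth: 2578 × 1/4 = 644.5
  purple shrunken: 2578 × 1/4 = 644.5
  yellow smooth: 2578 × 1/4 = 644.5
  yellow shrunken: 2578 × 1/4 = 644.5
χ² = Σ (O − E)² / E
  purple smooth: (668 − 644.5)² / 644.5 = 0.8569
  purple shrunken: (606 − 644.5)² / 644.5 = 2.2998
  yellow smooth: (652 − 644.5)² / 644.5 = 0.0873
  yellow shrunken: (652 − 644.5)² / 644.5 = 0.0873
χ² = 0.8569 + 2.2998 + 0.0873 + 0.0873 = 3.3313 ≈ 3.331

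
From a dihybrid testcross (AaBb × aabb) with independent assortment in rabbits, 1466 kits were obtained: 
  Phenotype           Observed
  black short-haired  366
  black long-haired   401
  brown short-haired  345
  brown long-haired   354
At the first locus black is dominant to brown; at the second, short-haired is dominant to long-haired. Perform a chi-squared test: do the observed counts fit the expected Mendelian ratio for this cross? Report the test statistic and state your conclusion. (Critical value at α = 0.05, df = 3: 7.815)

A dihybrid testcross with independent assortment gives a 1:1:1:1 ratio.
The 1:1:1:1 ratio has 4 parts, so with N = 1466 the expected counts are:
  black short-haired: 1466 × 1/4 = 366.5
  black long-haired: 1466 × 1/4 = 366.5
  brown short-haired: 1466 × 1/4 = 366.5
  brown long-haired: 1466 × 1/4 = 366.5
χ² = Σ (O − E)² / E
  black short-haired: (366 − 366.5)² / 366.5 = 0.0007
  black long-haired: (401 − 366.5)² / 366.5 = 3.2476
  brown short-haired: (345 − 366.5)² / 366.5 = 1.2613
  brown long-haired: (354 − 366.5)² / 366.5 = 0.4263
χ² = 0.0007 + 3.2476 + 1.2613 + 0.4263 = 4.9359 ≈ 4.936
Degrees of freedom = 4 − 1 = 3; critical value at α = 0.05 is 7.815.
Since 4.936 < 7.815, we fail to reject the null hypothesis — the data are consistent with the 1:1:1:1 ratio.

4.936; consistent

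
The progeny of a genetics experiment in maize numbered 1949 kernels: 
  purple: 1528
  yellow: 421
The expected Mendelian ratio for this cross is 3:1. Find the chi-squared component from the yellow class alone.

9.008

Under the 3:1 hypothesis (Σ ratio = 4, N = 1949):
  purple: 1949 × 3/4 = 1461.75
  yellow: 1949 × 1/4 = 487.25
Contribution of yellow: (421 − 487.25)² / 487.25 = 9.0078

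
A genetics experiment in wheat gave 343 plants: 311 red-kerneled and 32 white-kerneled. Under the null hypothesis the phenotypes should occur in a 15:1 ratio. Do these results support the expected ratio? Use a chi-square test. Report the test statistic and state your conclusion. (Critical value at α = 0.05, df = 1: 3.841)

5.551; not consistent

Expected counts for N = 343 under a 15:1 ratio (total parts = 16):
  red-kerneled: 343 × 15/16 = 321.5625
  white-kerneled: 343 × 1/16 = 21.4375
χ² = Σ (O − E)² / E
  red-kerneled: (311 − 321.5625)² / 321.5625 = 0.3470
  white-kerneled: (32 − 21.4375)² / 21.4375 = 5.2043
χ² = 0.3470 + 5.2043 = 5.5513 ≈ 5.551
Degrees of freedom = 2 − 1 = 1; critical value at α = 0.05 is 3.841.
Since 5.551 > 3.841, we reject the null hypothesis — the data do not fit the 15:1 ratio.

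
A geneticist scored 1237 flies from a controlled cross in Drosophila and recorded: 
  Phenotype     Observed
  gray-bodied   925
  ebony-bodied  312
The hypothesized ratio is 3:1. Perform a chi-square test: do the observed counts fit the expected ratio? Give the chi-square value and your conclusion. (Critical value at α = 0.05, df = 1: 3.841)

0.033; consistent

Expected counts for N = 1237 under a 3:1 ratio (total parts = 4):
  gray-bodied: 1237 × 3/4 = 927.75
  ebony-bodied: 1237 × 1/4 = 309.25
χ² = Σ (O − E)² / E
  gray-bodied: (925 − 927.75)² / 927.75 = 0.0082
  ebony-bodied: (312 − 309.25)² / 309.25 = 0.0245
χ² = 0.0082 + 0.0245 = 0.0327 ≈ 0.033
Degrees of freedom = 2 − 1 = 1; critical value at α = 0.05 is 3.841.
Since 0.033 < 3.841, we fail to reject the null hypothesis — the data are consistent with the 3:1 ratio.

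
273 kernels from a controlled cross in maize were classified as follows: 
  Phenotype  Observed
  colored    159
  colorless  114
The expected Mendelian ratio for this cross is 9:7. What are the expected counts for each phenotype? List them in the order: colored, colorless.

Under the 9:7 hypothesis (Σ ratio = 16, N = 273):
  colored: 273 × 9/16 = 153.5625
  colorless: 273 × 7/16 = 119.4375

153.5625, 119.4375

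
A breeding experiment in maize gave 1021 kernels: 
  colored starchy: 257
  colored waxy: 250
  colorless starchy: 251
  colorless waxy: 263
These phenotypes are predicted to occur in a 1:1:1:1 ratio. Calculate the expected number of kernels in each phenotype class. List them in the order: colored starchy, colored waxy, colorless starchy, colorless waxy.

The 1:1:1:1 ratio has 4 parts, so with N = 1021 the expected counts are:
  colored starchy: 1021 × 1/4 = 255.25
  colored waxy: 1021 × 1/4 = 255.25
  colorless starchy: 1021 × 1/4 = 255.25
  colorless waxy: 1021 × 1/4 = 255.25

255.25, 255.25, 255.25, 255.25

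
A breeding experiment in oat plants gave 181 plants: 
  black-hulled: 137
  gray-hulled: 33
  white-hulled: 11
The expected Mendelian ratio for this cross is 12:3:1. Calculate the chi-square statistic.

0.046

Under the 12:3:1 hypothesis (Σ ratio = 16, N = 181):
  black-hulled: 181 × 12/16 = 135.75
  gray-hulled: 181 × 3/16 = 33.9375
  white-hulled: 181 × 1/16 = 11.3125
χ² = Σ (O − E)² / E
  black-hulled: (137 − 135.75)² / 135.75 = 0.0115
  gray-hulled: (33 − 33.9375)² / 33.9375 = 0.0259
  white-hulled: (11 − 11.3125)² / 11.3125 = 0.0086
χ² = 0.0115 + 0.0259 + 0.0086 = 0.046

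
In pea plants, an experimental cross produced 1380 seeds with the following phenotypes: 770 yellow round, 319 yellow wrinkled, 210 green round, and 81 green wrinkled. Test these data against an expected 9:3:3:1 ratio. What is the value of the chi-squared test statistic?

The 9:3:3:1 ratio has 16 parts, so with N = 1380 the expected counts are:
  yellow round: 1380 × 9/16 = 776.25
  yellow wrinkled: 1380 × 3/16 = 258.75
  green round: 1380 × 3/16 = 258.75
  green wrinkled: 1380 × 1/16 = 86.25
χ² = Σ (O − E)² / E
  yellow round: (770 − 776.25)² / 776.25 = 0.0503
  yellow wrinkled: (319 − 258.75)² / 258.75 = 14.0292
  green round: (210 − 258.75)² / 258.75 = 9.1848
  green wrinkled: (81 − 86.25)² / 86.25 = 0.3196
χ² = 0.0503 + 14.0292 + 9.1848 + 0.3196 = 23.5839 ≈ 23.584

23.584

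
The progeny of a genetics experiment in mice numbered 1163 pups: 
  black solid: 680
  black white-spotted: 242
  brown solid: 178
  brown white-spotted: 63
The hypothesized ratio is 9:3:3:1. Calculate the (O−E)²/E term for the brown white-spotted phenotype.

1.291

Under the 9:3:3:1 hypothesis (Σ ratio = 16, N = 1163):
  black solid: 1163 × 9/16 = 654.1875
  black white-spotted: 1163 × 3/16 = 218.0625
  brown solid: 1163 × 3/16 = 218.0625
  brown white-spotted: 1163 × 1/16 = 72.6875
Contribution of brown white-spotted: (63 − 72.6875)² / 72.6875 = 1.2911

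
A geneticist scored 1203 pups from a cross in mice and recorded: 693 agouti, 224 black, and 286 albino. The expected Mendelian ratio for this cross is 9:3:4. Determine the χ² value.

Expected counts for N = 1203 under a 9:3:4 ratio (total parts = 16):
  agouti: 1203 × 9/16 = 676.6875
  black: 1203 × 3/16 = 225.5625
  albino: 1203 × 4/16 = 300.75
χ² = Σ (O − E)² / E
  agouti: (693 − 676.6875)² / 676.6875 = 0.3932
  black: (224 − 225.5625)² / 225.5625 = 0.0108
  albino: (286 − 300.75)² / 300.75 = 0.7234
χ² = 0.3932 + 0.0108 + 0.7234 = 1.1274 ≈ 1.127

1.127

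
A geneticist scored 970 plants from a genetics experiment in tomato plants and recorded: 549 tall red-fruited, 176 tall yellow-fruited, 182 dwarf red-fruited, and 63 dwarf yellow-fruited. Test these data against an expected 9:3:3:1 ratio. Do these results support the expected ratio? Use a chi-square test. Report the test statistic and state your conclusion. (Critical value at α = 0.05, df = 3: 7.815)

0.304; consistent

Total ratio parts = 16. Expected numbers out of 970:
  tall red-fruited: 970 × 9/16 = 545.625
  tall yellow-fruited: 970 × 3/16 = 181.875
  dwarf red-fruited: 970 × 3/16 = 181.875
  dwarf yellow-fruited: 970 × 1/16 = 60.625
χ² = Σ (O − E)² / E
  tall red-fruited: (549 − 545.625)² / 545.625 = 0.0209
  tall yellow-fruited: (176 − 181.875)² / 181.875 = 0.1898
  dwarf red-fruited: (182 − 181.875)² / 181.875 = 0.0001
  dwarf yellow-fruited: (63 − 60.625)² / 60.625 = 0.0930
χ² = 0.0209 + 0.1898 + 0.0001 + 0.0930 = 0.3038 ≈ 0.304
Degrees of freedom = 4 − 1 = 3; critical value at α = 0.05 is 7.815.
Since 0.304 < 7.815, we fail to reject the null hypothesis — the data are consistent with the 9:3:3:1 ratio.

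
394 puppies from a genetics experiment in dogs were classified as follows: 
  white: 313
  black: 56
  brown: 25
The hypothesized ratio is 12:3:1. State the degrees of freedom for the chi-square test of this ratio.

2

A goodness-of-fit test with 3 phenotype classes has df = 3 − 1 = 2.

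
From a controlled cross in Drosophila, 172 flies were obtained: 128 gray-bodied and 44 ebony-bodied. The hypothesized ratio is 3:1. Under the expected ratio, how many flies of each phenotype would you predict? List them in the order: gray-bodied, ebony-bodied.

129, 43

Under the 3:1 hypothesis (Σ ratio = 4, N = 172):
  gray-bodied: 172 × 3/4 = 129
  ebony-bodied: 172 × 1/4 = 43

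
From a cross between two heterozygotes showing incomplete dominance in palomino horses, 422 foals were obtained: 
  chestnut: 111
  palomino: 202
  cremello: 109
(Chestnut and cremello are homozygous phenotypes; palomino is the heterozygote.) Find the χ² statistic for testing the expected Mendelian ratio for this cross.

0.787

With incomplete dominance, a heterozygote × heterozygote cross gives a 1:2:1 phenotypic ratio.
Expected counts for N = 422 under a 1:2:1 ratio (total parts = 4):
  chestnut: 422 × 1/4 = 105.5
  palomino: 422 × 2/4 = 211
  cremello: 422 × 1/4 = 105.5
χ² = Σ (O − E)² / E
  chestnut: (111 − 105.5)² / 105.5 = 0.2867
  palomino: (202 − 211)² / 211 = 0.3839
  cremello: (109 − 105.5)² / 105.5 = 0.1161
χ² = 0.2867 + 0.3839 + 0.1161 = 0.7867 ≈ 0.787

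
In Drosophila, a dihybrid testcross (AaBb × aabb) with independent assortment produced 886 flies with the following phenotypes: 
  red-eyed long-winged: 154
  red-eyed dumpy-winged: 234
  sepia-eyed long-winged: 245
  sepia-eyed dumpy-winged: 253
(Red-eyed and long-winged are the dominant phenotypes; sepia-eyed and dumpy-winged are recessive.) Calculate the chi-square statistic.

A dihybrid testcross with independent assortment gives a 1:1:1:1 ratio.
Under the 1:1:1:1 hypothesis (Σ ratio = 4, N = 886):
  red-eyed long-winged: 886 × 1/4 = 221.5
  red-eyed dumpy-winged: 886 × 1/4 = 221.5
  sepia-eyed long-winged: 886 × 1/4 = 221.5
  sepia-eyed dumpy-winged: 886 × 1/4 = 221.5
χ² = Σ (O − E)² / E
  red-eyed long-winged: (154 − 221.5)² / 221.5 = 20.5700
  red-eyed dumpy-winged: (234 − 221.5)² / 221.5 = 0.7054
  sepia-eyed long-winged: (245 − 221.5)² / 221.5 = 2.4932
  sepia-eyed dumpy-winged: (253 − 221.5)² / 221.5 = 4.4797
χ² = 20.5700 + 0.7054 + 2.4932 + 4.4797 = 28.2483 ≈ 28.248

28.248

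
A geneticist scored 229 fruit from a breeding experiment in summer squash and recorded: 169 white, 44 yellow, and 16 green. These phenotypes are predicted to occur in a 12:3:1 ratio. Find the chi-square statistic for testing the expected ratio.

0.269

Total ratio parts = 16. Expected numbers out of 229:
  white: 229 × 12/16 = 171.75
  yellow: 229 × 3/16 = 42.9375
  green: 229 × 1/16 = 14.3125
χ² = Σ (O − E)² / E
  white: (169 − 171.75)² / 171.75 = 0.0440
  yellow: (44 − 42.9375)² / 42.9375 = 0.0263
  green: (16 − 14.3125)² / 14.3125 = 0.1990
χ² = 0.0440 + 0.0263 + 0.1990 = 0.2693 ≈ 0.269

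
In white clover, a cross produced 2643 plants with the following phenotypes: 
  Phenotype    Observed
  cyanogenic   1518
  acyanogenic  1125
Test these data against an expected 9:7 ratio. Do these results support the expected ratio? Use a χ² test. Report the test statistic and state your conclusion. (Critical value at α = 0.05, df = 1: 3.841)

Under the 9:7 hypothesis (Σ ratio = 16, N = 2643):
  cyanogenic: 2643 × 9/16 = 1486.6875
  acyanogenic: 2643 × 7/16 = 1156.3125
χ² = Σ (O − E)² / E
  cyanogenic: (1518 − 1486.6875)² / 1486.6875 = 0.6595
  acyanogenic: (1125 − 1156.3125)² / 1156.3125 = 0.8479
χ² = 0.6595 + 0.8479 = 1.5074 ≈ 1.507
Degrees of freedom = 2 − 1 = 1; critical value at α = 0.05 is 3.841.
Since 1.507 < 3.841, we fail to reject the null hypothesis — the data are consistent with the 9:7 ratio.

1.507; consistent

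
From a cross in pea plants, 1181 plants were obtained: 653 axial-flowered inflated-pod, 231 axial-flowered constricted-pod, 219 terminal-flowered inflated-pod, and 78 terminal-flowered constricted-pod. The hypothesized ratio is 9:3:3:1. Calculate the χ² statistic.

0.870

Total ratio parts = 16. Expected numbers out of 1181:
  axial-flowered inflated-pod: 1181 × 9/16 = 664.3125
  axial-flowered constricted-pod: 1181 × 3/16 = 221.4375
  terminal-flowered inflated-pod: 1181 × 3/16 = 221.4375
  terminal-flowered constricted-pod: 1181 × 1/16 = 73.8125
χ² = Σ (O − E)² / E
  axial-flowered inflated-pod: (653 − 664.3125)² / 664.3125 = 0.1926
  axial-flowered constricted-pod: (231 − 221.4375)² / 221.4375 = 0.4129
  terminal-flowered inflated-pod: (219 − 221.4375)² / 221.4375 = 0.0268
  terminal-flowered constricted-pod: (78 − 73.8125)² / 73.8125 = 0.2376
χ² = 0.1926 + 0.4129 + 0.0268 + 0.2376 = 0.8699 ≈ 0.870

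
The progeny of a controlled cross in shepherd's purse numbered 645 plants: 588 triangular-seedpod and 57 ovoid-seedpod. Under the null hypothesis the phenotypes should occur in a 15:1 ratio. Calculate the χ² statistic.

Total ratio parts = 16. Expected numbers out of 645:
  triangular-seedpod: 645 × 15/16 = 604.6875
  ovoid-seedpod: 645 × 1/16 = 40.3125
χ² = Σ (O − E)² / E
  triangular-seedpod: (588 − 604.6875)² / 604.6875 = 0.4605
  ovoid-seedpod: (57 − 40.3125)² / 40.3125 = 6.9078
χ² = 0.4605 + 6.9078 = 7.3683 ≈ 7.368

7.368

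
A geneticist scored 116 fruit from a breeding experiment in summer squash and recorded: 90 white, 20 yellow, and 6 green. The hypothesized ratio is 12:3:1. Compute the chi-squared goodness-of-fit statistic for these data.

Expected counts for N = 116 under a 12:3:1 ratio (total parts = 16):
  white: 116 × 12/16 = 87
  yellow: 116 × 3/16 = 21.75
  green: 116 × 1/16 = 7.25
χ² = Σ (O − E)² / E
  white: (90 − 87)² / 87 = 0.1034
  yellow: (20 − 21.75)² / 21.75 = 0.1408
  green: (6 − 7.25)² / 7.25 = 0.2155
χ² = 0.1034 + 0.1408 + 0.2155 = 0.4597 ≈ 0.460

0.460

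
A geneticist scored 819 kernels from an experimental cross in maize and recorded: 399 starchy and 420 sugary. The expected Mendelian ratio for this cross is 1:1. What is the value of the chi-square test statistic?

0.538

Expected counts for N = 819 under a 1:1 ratio (total parts = 2):
  starchy: 819 × 1/2 = 409.5
  sugary: 819 × 1/2 = 409.5
χ² = Σ (O − E)² / E
  starchy: (399 − 409.5)² / 409.5 = 0.2692
  sugary: (420 − 409.5)² / 409.5 = 0.2692
χ² = 0.2692 + 0.2692 = 0.5384 ≈ 0.538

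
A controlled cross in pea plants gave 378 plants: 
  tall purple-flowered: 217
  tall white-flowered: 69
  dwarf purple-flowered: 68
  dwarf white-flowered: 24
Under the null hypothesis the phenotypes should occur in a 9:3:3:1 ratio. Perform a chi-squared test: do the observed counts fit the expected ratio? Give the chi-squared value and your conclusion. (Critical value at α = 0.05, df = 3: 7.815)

Under the 9:3:3:1 hypothesis (Σ ratio = 16, N = 378):
  tall purple-flowered: 378 × 9/16 = 212.625
  tall white-flowered: 378 × 3/16 = 70.875
  dwarf purple-flowered: 378 × 3/16 = 70.875
  dwarf white-flowered: 378 × 1/16 = 23.625
χ² = Σ (O − E)² / E
  tall purple-flowered: (217 − 212.625)² / 212.625 = 0.0900
  tall white-flowered: (69 − 70.875)² / 70.875 = 0.0496
  dwarf purple-flowered: (68 − 70.875)² / 70.875 = 0.1166
  dwarf white-flowered: (24 − 23.625)² / 23.625 = 0.0060
χ² = 0.0900 + 0.0496 + 0.1166 + 0.0060 = 0.2622 ≈ 0.262
Degrees of freedom = 4 − 1 = 3; critical value at α = 0.05 is 7.815.
Since 0.262 < 7.815, we fail to reject the null hypothesis — the data are consistent with the 9:3:3:1 ratio.

0.262; consistent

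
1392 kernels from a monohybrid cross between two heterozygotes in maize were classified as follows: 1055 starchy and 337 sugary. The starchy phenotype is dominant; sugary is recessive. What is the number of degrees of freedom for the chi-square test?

For a monohybrid cross between heterozygotes with complete dominance, the expected phenotypic ratio is 3:1.
A goodness-of-fit test with 2 phenotype classes has df = 2 − 1 = 1.

1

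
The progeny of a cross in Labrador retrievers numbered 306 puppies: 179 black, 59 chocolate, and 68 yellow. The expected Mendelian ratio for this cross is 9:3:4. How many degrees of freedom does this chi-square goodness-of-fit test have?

2

A goodness-of-fit test with 3 phenotype classes has df = 3 − 1 = 2.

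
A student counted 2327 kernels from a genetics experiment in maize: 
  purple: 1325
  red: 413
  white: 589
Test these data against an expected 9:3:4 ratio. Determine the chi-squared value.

1.533

Expected counts for N = 2327 under a 9:3:4 ratio (total parts = 16):
  purple: 2327 × 9/16 = 1308.9375
  red: 2327 × 3/16 = 436.3125
  white: 2327 × 4/16 = 581.75
χ² = Σ (O − E)² / E
  purple: (1325 − 1308.9375)² / 1308.9375 = 0.1971
  red: (413 − 436.3125)² / 436.3125 = 1.2456
  white: (589 − 581.75)² / 581.75 = 0.0904
χ² = 0.1971 + 1.2456 + 0.0904 = 1.5331 ≈ 1.533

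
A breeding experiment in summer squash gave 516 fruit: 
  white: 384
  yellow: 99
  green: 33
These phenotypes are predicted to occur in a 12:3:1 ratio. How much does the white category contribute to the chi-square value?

0.023

Expected counts for N = 516 under a 12:3:1 ratio (total parts = 16):
  white: 516 × 12/16 = 387
  yellow: 516 × 3/16 = 96.75
  green: 516 × 1/16 = 32.25
Contribution of white: (384 − 387)² / 387 = 0.0233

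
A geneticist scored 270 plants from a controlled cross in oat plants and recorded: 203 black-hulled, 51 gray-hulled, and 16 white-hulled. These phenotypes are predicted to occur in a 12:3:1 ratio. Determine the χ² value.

Under the 12:3:1 hypothesis (Σ ratio = 16, N = 270):
  black-hulled: 270 × 12/16 = 202.5
  gray-hulled: 270 × 3/16 = 50.625
  white-hulled: 270 × 1/16 = 16.875
χ² = Σ (O − E)² / E
  black-hulled: (203 − 202.5)² / 202.5 = 0.0012
  gray-hulled: (51 − 50.625)² / 50.625 = 0.0028
  white-hulled: (16 − 16.875)² / 16.875 = 0.0454
χ² = 0.0012 + 0.0028 + 0.0454 = 0.0494 ≈ 0.049

0.049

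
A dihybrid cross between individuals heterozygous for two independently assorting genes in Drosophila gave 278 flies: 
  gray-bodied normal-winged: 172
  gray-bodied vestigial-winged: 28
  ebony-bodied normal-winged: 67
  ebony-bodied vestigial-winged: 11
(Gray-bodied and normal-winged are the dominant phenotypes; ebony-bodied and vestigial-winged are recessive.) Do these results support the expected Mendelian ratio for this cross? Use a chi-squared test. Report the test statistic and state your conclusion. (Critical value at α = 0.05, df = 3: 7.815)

A dihybrid F₂ with independent assortment and complete dominance at both loci gives a 9:3:3:1 phenotypic ratio.
The 9:3:3:1 ratio has 16 parts, so with N = 278 the expected counts are:
  gray-bodied normal-winged: 278 × 9/16 = 156.375
  gray-bodied vestigial-winged: 278 × 3/16 = 52.125
  ebony-bodied normal-winged: 278 × 3/16 = 52.125
  ebony-bodied vestigial-winged: 278 × 1/16 = 17.375
χ² = Σ (O − E)² / E
  gray-bodied normal-winged: (172 − 156.375)² / 156.375 = 1.5613
  gray-bodied vestigial-winged: (28 − 52.125)² / 52.125 = 11.1658
  ebony-bodied normal-winged: (67 − 52.125)² / 52.125 = 4.2449
  ebony-bodied vestigial-winged: (11 − 17.375)² / 17.375 = 2.3390
χ² = 1.5613 + 11.1658 + 4.2449 + 2.3390 = 19.311
Degrees of freedom = 4 − 1 = 3; critical value at α = 0.05 is 7.815.
Since 19.311 > 7.815, we reject the null hypothesis — the data do not fit the 9:3:3:1 ratio.

19.311; not consistent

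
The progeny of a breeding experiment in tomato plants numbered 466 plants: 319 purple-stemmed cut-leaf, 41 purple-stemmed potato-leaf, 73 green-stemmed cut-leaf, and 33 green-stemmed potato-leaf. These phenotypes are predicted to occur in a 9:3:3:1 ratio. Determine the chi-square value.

39.835

The 9:3:3:1 ratio has 16 parts, so with N = 466 the expected counts are:
  purple-stemmed cut-leaf: 466 × 9/16 = 262.125
  purple-stemmed potato-leaf: 466 × 3/16 = 87.375
  green-stemmed cut-leaf: 466 × 3/16 = 87.375
  green-stemmed potato-leaf: 466 × 1/16 = 29.125
χ² = Σ (O − E)² / E
  purple-stemmed cut-leaf: (319 − 262.125)² / 262.125 = 12.3405
  purple-stemmed potato-leaf: (41 − 87.375)² / 87.375 = 24.6139
  green-stemmed cut-leaf: (73 − 87.375)² / 87.375 = 2.3650
  green-stemmed potato-leaf: (33 − 29.125)² / 29.125 = 0.5156
χ² = 12.3405 + 24.6139 + 2.3650 + 0.5156 = 39.835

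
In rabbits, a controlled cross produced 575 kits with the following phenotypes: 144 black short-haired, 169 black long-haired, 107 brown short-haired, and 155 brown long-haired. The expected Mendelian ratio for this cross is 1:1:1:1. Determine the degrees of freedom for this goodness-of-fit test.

A goodness-of-fit test with 4 phenotype classes has df = 4 − 1 = 3.

3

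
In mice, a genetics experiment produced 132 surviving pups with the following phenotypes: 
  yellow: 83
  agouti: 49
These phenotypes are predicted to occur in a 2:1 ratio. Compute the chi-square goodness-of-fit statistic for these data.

Expected counts for N = 132 under a 2:1 ratio (total parts = 3):
  yellow: 132 × 2/3 = 88
  agouti: 132 × 1/3 = 44
χ² = Σ (O − E)² / E
  yellow: (83 − 88)² / 88 = 0.2841
  agouti: (49 − 44)² / 44 = 0.5682
χ² = 0.2841 + 0.5682 = 0.8523 ≈ 0.852

0.852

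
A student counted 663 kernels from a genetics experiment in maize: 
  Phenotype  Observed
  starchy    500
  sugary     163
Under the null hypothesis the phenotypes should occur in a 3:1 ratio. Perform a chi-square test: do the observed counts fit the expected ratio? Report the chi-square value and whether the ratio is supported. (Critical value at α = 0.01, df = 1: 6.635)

0.061; consistent

Expected counts for N = 663 under a 3:1 ratio (total parts = 4):
  starchy: 663 × 3/4 = 497.25
  sugary: 663 × 1/4 = 165.75
χ² = Σ (O − E)² / E
  starchy: (500 − 497.25)² / 497.25 = 0.0152
  sugary: (163 − 165.75)² / 165.75 = 0.0456
χ² = 0.0152 + 0.0456 = 0.0608 ≈ 0.061
Degrees of freedom = 2 − 1 = 1; critical value at α = 0.01 is 6.635.
Since 0.061 < 6.635, we fail to reject the null hypothesis — the data are consistent with the 3:1 ratio.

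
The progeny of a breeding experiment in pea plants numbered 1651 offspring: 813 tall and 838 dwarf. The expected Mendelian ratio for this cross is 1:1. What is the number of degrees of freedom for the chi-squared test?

A goodness-of-fit test with 2 phenotype classes has df = 2 − 1 = 1.

1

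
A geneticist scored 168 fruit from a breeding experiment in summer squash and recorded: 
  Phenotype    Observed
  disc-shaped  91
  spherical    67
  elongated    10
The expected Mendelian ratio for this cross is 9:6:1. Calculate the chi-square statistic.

0.407

Expected counts for N = 168 under a 9:6:1 ratio (total parts = 16):
  disc-shaped: 168 × 9/16 = 94.5
  spherical: 168 × 6/16 = 63
  elongated: 168 × 1/16 = 10.5
χ² = Σ (O − E)² / E
  disc-shaped: (91 − 94.5)² / 94.5 = 0.1296
  spherical: (67 − 63)² / 63 = 0.2540
  elongated: (10 − 10.5)² / 10.5 = 0.0238
χ² = 0.1296 + 0.2540 + 0.0238 = 0.4074 ≈ 0.407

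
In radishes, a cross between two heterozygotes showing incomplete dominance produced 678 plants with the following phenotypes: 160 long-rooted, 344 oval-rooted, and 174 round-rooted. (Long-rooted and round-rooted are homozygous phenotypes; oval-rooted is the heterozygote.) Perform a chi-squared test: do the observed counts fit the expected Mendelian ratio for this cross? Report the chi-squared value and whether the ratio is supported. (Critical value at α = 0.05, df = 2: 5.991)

0.726; consistent

With incomplete dominance, a heterozygote × heterozygote cross gives a 1:2:1 phenotypic ratio.
Under the 1:2:1 hypothesis (Σ ratio = 4, N = 678):
  long-rooted: 678 × 1/4 = 169.5
  oval-rooted: 678 × 2/4 = 339
  round-rooted: 678 × 1/4 = 169.5
χ² = Σ (O − E)² / E
  long-rooted: (160 − 169.5)² / 169.5 = 0.5324
  oval-rooted: (344 − 339)² / 339 = 0.0737
  round-rooted: (174 − 169.5)² / 169.5 = 0.1195
χ² = 0.5324 + 0.0737 + 0.1195 = 0.7256 ≈ 0.726
Degrees of freedom = 3 − 1 = 2; critical value at α = 0.05 is 5.991.
Since 0.726 < 5.991, we fail to reject the null hypothesis — the data are consistent with the 1:2:1 ratio.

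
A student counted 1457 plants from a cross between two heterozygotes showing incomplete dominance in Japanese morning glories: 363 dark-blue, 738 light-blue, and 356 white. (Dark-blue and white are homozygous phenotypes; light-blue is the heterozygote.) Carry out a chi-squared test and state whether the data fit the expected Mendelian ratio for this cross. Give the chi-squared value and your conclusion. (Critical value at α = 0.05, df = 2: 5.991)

With incomplete dominance, a heterozygote × heterozygote cross gives a 1:2:1 phenotypic ratio.
The 1:2:1 ratio has 4 parts, so with N = 1457 the expected counts are:
  dark-blue: 1457 × 1/4 = 364.25
  light-blue: 1457 × 2/4 = 728.5
  white: 1457 × 1/4 = 364.25
χ² = Σ (O − E)² / E
  dark-blue: (363 − 364.25)² / 364.25 = 0.0043
  light-blue: (738 − 728.5)² / 728.5 = 0.1239
  white: (356 − 364.25)² / 364.25 = 0.1869
χ² = 0.0043 + 0.1239 + 0.1869 = 0.3151 ≈ 0.315
Degrees of freedom = 3 − 1 = 2; critical value at α = 0.05 is 5.991.
Since 0.315 < 5.991, we fail to reject the null hypothesis — the data are consistent with the 1:2:1 ratio.

0.315; consistent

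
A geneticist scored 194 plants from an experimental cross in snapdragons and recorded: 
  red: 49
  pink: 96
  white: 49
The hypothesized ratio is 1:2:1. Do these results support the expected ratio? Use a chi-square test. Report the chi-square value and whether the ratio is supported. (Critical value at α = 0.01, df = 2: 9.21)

Under the 1:2:1 hypothesis (Σ ratio = 4, N = 194):
  red: 194 × 1/4 = 48.5
  pink: 194 × 2/4 = 97
  white: 194 × 1/4 = 48.5
χ² = Σ (O − E)² / E
  red: (49 − 48.5)² / 48.5 = 0.0052
  pink: (96 − 97)² / 97 = 0.0103
  white: (49 − 48.5)² / 48.5 = 0.0052
χ² = 0.0052 + 0.0103 + 0.0052 = 0.0207 ≈ 0.021
Degrees of freedom = 3 − 1 = 2; critical value at α = 0.01 is 9.21.
Since 0.021 < 9.21, we fail to reject the null hypothesis — the data are consistent with the 1:2:1 ratio.

0.021; consistent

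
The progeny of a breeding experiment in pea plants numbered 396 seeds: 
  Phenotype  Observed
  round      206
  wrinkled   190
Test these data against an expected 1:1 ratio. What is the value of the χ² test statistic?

The 1:1 ratio has 2 parts, so with N = 396 the expected counts are:
  round: 396 × 1/2 = 198
  wrinkled: 396 × 1/2 = 198
χ² = Σ (O − E)² / E
  round: (206 − 198)² / 198 = 0.3232
  wrinkled: (190 − 198)² / 198 = 0.3232
χ² = 0.3232 + 0.3232 = 0.6464 ≈ 0.646

0.646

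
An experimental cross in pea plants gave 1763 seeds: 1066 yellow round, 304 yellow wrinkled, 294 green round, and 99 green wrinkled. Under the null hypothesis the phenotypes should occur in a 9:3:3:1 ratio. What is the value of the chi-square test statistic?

Expected counts for N = 1763 under a 9:3:3:1 ratio (total parts = 16):
  yellow round: 1763 × 9/16 = 991.6875
  yellow wrinkled: 1763 × 3/16 = 330.5625
  green round: 1763 × 3/16 = 330.5625
  green wrinkled: 1763 × 1/16 = 110.1875
χ² = Σ (O − E)² / E
  yellow round: (1066 − 991.6875)² / 991.6875 = 5.5686
  yellow wrinkled: (304 − 330.5625)² / 330.5625 = 2.1344
  green round: (294 − 330.5625)² / 330.5625 = 4.0441
  green wrinkled: (99 − 110.1875)² / 110.1875 = 1.1359
χ² = 5.5686 + 2.1344 + 4.0441 + 1.1359 = 12.883

12.883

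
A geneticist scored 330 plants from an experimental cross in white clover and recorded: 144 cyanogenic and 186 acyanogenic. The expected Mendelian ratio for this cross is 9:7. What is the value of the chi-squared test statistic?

21.335

Under the 9:7 hypothesis (Σ ratio = 16, N = 330):
  cyanogenic: 330 × 9/16 = 185.625
  acyanogenic: 330 × 7/16 = 144.375
χ² = Σ (O − E)² / E
  cyanogenic: (144 − 185.625)² / 185.625 = 9.3341
  acyanogenic: (186 − 144.375)² / 144.375 = 12.0010
χ² = 9.3341 + 12.0010 = 21.3351 ≈ 21.335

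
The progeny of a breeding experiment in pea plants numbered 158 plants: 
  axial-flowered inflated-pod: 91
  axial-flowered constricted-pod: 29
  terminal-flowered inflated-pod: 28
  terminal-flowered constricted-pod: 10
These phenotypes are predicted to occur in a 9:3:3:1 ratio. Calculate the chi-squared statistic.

0.155

The 9:3:3:1 ratio has 16 parts, so with N = 158 the expected counts are:
  axial-flowered inflated-pod: 158 × 9/16 = 88.875
  axial-flowered constricted-pod: 158 × 3/16 = 29.625
  terminal-flowered inflated-pod: 158 × 3/16 = 29.625
  terminal-flowered constricted-pod: 158 × 1/16 = 9.875
χ² = Σ (O − E)² / E
  axial-flowered inflated-pod: (91 − 88.875)² / 88.875 = 0.0508
  axial-flowered constricted-pod: (29 − 29.625)² / 29.625 = 0.0132
  terminal-flowered inflated-pod: (28 − 29.625)² / 29.625 = 0.0891
  terminal-flowered constricted-pod: (10 − 9.875)² / 9.875 = 0.0016
χ² = 0.0508 + 0.0132 + 0.0891 + 0.0016 = 0.1547 ≈ 0.155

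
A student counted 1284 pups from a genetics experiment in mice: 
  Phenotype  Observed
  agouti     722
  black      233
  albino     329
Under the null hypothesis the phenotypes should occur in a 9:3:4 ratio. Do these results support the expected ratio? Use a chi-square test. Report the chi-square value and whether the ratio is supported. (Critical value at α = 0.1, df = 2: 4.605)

0.449; consistent

Total ratio parts = 16. Expected numbers out of 1284:
  agouti: 1284 × 9/16 = 722.25
  black: 1284 × 3/16 = 240.75
  albino: 1284 × 4/16 = 321
χ² = Σ (O − E)² / E
  agouti: (722 − 722.25)² / 722.25 = 0.0001
  black: (233 − 240.75)² / 240.75 = 0.2495
  albino: (329 − 321)² / 321 = 0.1994
χ² = 0.0001 + 0.2495 + 0.1994 = 0.449
Degrees of freedom = 3 − 1 = 2; critical value at α = 0.1 is 4.605.
Since 0.449 < 4.605, we fail to reject the null hypothesis — the data are consistent with the 9:3:4 ratio.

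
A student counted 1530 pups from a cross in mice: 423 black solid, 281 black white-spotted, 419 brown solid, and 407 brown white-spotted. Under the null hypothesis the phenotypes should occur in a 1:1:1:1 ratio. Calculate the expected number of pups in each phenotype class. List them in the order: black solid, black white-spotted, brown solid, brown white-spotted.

382.5, 382.5, 382.5, 382.5

The 1:1:1:1 ratio has 4 parts, so with N = 1530 the expected counts are:
  black solid: 1530 × 1/4 = 382.5
  black white-spotted: 1530 × 1/4 = 382.5
  brown solid: 1530 × 1/4 = 382.5
  brown white-spotted: 1530 × 1/4 = 382.5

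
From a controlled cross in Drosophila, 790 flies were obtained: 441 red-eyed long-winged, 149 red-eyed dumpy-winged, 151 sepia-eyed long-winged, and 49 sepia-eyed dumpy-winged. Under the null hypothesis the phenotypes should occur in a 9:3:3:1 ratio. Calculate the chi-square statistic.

0.089

Expected counts for N = 790 under a 9:3:3:1 ratio (total parts = 16):
  red-eyed long-winged: 790 × 9/16 = 444.375
  red-eyed dumpy-winged: 790 × 3/16 = 148.125
  sepia-eyed long-winged: 790 × 3/16 = 148.125
  sepia-eyed dumpy-winged: 790 × 1/16 = 49.375
χ² = Σ (O − E)² / E
  red-eyed long-winged: (441 − 444.375)² / 444.375 = 0.0256
  red-eyed dumpy-winged: (149 − 148.125)² / 148.125 = 0.0052
  sepia-eyed long-winged: (151 − 148.125)² / 148.125 = 0.0558
  sepia-eyed dumpy-winged: (49 − 49.375)² / 49.375 = 0.0028
χ² = 0.0256 + 0.0052 + 0.0558 + 0.0028 = 0.0894 ≈ 0.089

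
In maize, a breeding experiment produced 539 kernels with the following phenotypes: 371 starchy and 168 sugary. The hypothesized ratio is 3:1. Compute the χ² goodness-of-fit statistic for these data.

Expected counts for N = 539 under a 3:1 ratio (total parts = 4):
  starchy: 539 × 3/4 = 404.25
  sugary: 539 × 1/4 = 134.75
χ² = Σ (O − E)² / E
  starchy: (371 − 404.25)² / 404.25 = 2.7348
  sugary: (168 − 134.75)² / 134.75 = 8.2045
χ² = 2.7348 + 8.2045 = 10.9393 ≈ 10.939

10.939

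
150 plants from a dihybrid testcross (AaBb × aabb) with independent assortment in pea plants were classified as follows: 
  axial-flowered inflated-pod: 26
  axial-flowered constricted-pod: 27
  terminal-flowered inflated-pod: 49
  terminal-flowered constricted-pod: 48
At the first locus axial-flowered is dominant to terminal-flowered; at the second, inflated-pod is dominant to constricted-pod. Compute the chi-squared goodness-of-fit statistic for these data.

A dihybrid testcross with independent assortment gives a 1:1:1:1 ratio.
The 1:1:1:1 ratio has 4 parts, so with N = 150 the expected counts are:
  axial-flowered inflated-pod: 150 × 1/4 = 37.5
  axial-flowered constricted-pod: 150 × 1/4 = 37.5
  terminal-flowered inflated-pod: 150 × 1/4 = 37.5
  terminal-flowered constricted-pod: 150 × 1/4 = 37.5
χ² = Σ (O − E)² / E
  axial-flowered inflated-pod: (26 − 37.5)² / 37.5 = 3.5267
  axial-flowered constricted-pod: (27 − 37.5)² / 37.5 = 2.9400
  terminal-flowered inflated-pod: (49 − 37.5)² / 37.5 = 3.5267
  terminal-flowered constricted-pod: (48 − 37.5)² / 37.5 = 2.9400
χ² = 3.5267 + 2.9400 + 3.5267 + 2.9400 = 12.9334 ≈ 12.933

12.933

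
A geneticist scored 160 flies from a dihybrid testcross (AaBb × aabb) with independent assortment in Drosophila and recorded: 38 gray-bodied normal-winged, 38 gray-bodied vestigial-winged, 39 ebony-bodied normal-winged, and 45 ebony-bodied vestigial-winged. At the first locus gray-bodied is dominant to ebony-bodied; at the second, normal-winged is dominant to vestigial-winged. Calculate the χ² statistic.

A dihybrid testcross with independent assortment gives a 1:1:1:1 ratio.
The 1:1:1:1 ratio has 4 parts, so with N = 160 the expected counts are:
  gray-bodied normal-winged: 160 × 1/4 = 40
  gray-bodied vestigial-winged: 160 × 1/4 = 40
  ebony-bodied normal-winged: 160 × 1/4 = 40
  ebony-bodied vestigial-winged: 160 × 1/4 = 40
χ² = Σ (O − E)² / E
  gray-bodied normal-winged: (38 − 40)² / 40 = 0.1000
  gray-bodied vestigial-winged: (38 − 40)² / 40 = 0.1000
  ebony-bodied normal-winged: (39 − 40)² / 40 = 0.0250
  ebony-bodied vestigial-winged: (45 − 40)² / 40 = 0.6250
χ² = 0.1000 + 0.1000 + 0.0250 + 0.6250 = 0.850

0.850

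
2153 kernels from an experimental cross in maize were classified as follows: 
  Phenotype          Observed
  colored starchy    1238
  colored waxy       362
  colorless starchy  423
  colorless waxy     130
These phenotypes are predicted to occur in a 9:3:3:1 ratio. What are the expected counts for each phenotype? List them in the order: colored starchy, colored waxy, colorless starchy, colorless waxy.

The 9:3:3:1 ratio has 16 parts, so with N = 2153 the expected counts are:
  colored starchy: 2153 × 9/16 = 1211.0625
  colored waxy: 2153 × 3/16 = 403.6875
  colorless starchy: 2153 × 3/16 = 403.6875
  colorless waxy: 2153 × 1/16 = 134.5625

1211.0625, 403.6875, 403.6875, 134.5625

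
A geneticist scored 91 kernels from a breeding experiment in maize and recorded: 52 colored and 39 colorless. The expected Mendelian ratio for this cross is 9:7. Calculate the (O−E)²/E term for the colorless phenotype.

0.017

Expected counts for N = 91 under a 9:7 ratio (total parts = 16):
  colored: 91 × 9/16 = 51.1875
  colorless: 91 × 7/16 = 39.8125
Contribution of colorless: (39 − 39.8125)² / 39.8125 = 0.0166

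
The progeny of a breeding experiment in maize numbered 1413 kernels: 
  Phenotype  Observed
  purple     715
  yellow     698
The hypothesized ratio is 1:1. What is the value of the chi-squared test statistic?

0.205

The 1:1 ratio has 2 parts, so with N = 1413 the expected counts are:
  purple: 1413 × 1/2 = 706.5
  yellow: 1413 × 1/2 = 706.5
χ² = Σ (O − E)² / E
  purple: (715 − 706.5)² / 706.5 = 0.1023
  yellow: (698 − 706.5)² / 706.5 = 0.1023
χ² = 0.1023 + 0.1023 = 0.2046 ≈ 0.205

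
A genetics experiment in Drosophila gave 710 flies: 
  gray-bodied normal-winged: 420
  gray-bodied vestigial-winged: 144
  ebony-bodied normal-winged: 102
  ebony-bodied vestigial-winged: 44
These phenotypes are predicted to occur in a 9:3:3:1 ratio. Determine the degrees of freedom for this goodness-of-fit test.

3

A goodness-of-fit test with 4 phenotype classes has df = 4 − 1 = 3.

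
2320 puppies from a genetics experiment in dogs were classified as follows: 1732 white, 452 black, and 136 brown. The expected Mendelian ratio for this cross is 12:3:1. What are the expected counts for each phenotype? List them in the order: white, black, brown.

1740, 435, 145

The 12:3:1 ratio has 16 parts, so with N = 2320 the expected counts are:
  white: 2320 × 12/16 = 1740
  black: 2320 × 3/16 = 435
  brown: 2320 × 1/16 = 145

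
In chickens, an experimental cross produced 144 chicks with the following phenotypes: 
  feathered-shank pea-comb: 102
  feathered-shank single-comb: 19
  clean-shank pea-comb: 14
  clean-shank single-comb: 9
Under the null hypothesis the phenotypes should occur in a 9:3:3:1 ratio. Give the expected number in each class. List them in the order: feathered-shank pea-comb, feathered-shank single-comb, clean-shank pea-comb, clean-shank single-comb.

81, 27, 27, 9

Total ratio parts = 16. Expected numbers out of 144:
  feathered-shank pea-comb: 144 × 9/16 = 81
  feathered-shank single-comb: 144 × 3/16 = 27
  clean-shank pea-comb: 144 × 3/16 = 27
  clean-shank single-comb: 144 × 1/16 = 9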